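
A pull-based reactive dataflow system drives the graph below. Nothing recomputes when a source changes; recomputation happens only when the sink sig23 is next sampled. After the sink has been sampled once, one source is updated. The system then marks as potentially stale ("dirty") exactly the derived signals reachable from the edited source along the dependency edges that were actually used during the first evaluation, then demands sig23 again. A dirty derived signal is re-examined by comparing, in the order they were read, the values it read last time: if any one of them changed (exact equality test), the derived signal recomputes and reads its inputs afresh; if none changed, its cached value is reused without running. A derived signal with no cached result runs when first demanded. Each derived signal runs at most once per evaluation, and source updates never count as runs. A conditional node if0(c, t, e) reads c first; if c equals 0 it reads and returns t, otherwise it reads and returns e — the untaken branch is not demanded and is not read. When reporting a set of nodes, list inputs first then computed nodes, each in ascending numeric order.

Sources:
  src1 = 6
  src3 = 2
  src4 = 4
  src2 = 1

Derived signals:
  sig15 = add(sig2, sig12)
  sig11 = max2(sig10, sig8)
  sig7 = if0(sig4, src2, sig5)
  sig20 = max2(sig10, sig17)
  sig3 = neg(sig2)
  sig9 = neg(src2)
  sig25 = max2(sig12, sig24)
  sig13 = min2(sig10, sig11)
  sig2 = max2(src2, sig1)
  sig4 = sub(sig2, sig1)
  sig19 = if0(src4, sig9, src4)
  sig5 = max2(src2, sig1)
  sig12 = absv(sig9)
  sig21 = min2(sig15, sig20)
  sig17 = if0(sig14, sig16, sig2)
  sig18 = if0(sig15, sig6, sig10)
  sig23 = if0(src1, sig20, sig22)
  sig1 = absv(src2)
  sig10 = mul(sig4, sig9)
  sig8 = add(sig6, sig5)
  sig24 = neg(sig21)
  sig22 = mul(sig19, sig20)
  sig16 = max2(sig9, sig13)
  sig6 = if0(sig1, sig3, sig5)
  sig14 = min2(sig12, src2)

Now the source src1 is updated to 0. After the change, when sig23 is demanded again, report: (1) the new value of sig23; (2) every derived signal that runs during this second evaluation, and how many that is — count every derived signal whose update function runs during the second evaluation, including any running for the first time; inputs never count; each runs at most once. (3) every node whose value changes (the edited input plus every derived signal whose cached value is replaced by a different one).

New value of sig23: 1.
Derived signals that run: sig23 — 1 in total.
Values that change: src1, sig23.

First evaluation (everything demanded from the output):
  sig1 = absv(1) = 1
  sig2 = max2(1, 1) = 1
  sig4 = sub(1, 1) = 0
  sig9 = neg(1) = -1
  sig10 = mul(0, -1) = 0
  sig12 = absv(-1) = 1
  sig14 = min2(1, 1) = 1
  sig17 = if0(sig14=1 -> else branch sig2) = 1
  sig19 = if0(src4=4 -> else branch src4) = 4
  sig20 = max2(0, 1) = 1
  sig22 = mul(4, 1) = 4
  sig23 = if0(src1=6 -> else branch sig22) = 4

Propagation after the edit:
  sig23: runs — src1 6->0; result 1.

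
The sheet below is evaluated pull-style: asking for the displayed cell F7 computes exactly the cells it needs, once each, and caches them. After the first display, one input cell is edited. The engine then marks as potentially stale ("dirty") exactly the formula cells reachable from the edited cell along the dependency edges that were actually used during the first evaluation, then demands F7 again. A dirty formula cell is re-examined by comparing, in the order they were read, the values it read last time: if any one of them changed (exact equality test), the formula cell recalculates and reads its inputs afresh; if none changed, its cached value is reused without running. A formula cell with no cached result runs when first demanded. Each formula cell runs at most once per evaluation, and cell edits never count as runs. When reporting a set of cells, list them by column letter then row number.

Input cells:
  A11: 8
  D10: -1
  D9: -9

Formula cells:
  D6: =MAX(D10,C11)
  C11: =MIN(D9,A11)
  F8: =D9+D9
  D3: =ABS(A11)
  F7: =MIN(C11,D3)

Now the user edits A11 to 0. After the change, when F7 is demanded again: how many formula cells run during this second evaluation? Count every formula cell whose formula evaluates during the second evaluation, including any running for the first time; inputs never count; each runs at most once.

3 formula cells run: C11, D3, F7.

First demand of the output computes:
  C11 = MIN(-9, 8) = -9
  D3 = ABS(8) = 8
  F7 = MIN(-9, 8) = -9

After the edit, cleaning proceeds:
  C11: a read changed (A11 8->0) — executes, giving -9 — identical to its old value.
  D3: a read changed (A11 8->0) — executes, giving 0.
  F7: a read changed (D3 8->0) — executes, giving -9 — identical to its old value.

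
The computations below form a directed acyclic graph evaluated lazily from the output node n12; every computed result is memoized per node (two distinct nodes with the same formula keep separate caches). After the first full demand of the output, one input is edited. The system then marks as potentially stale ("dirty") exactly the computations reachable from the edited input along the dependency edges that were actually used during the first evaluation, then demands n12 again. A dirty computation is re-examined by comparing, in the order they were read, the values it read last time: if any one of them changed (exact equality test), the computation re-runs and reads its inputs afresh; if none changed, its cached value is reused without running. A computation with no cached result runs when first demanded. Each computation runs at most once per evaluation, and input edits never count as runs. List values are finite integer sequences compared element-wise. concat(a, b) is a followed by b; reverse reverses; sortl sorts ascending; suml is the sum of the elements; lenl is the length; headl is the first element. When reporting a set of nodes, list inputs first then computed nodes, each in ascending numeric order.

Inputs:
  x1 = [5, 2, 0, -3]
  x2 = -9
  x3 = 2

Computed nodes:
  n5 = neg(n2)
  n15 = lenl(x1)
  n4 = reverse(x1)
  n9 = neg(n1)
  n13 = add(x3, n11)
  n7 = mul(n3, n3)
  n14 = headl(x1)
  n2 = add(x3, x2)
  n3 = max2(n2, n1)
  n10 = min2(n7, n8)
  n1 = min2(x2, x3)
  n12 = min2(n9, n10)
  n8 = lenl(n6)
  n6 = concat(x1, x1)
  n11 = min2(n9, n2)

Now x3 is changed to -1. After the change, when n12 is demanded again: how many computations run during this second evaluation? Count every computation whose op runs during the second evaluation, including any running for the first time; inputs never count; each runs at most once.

5 computations run: n1, n2, n3, n7, n10.
Note where the cutoff bites: n9 is checked, finds nothing changed, and keeps its cache.

First demand of the output computes:
  n1 = min2(-9, 2) = -9
  n2 = add(2, -9) = -7
  n3 = max2(-7, -9) = -7
  n6 = concat([5, 2, 0, -3], [5, 2, 0, -3]) = [5, 2, 0, -3, 5, 2, 0, -3]
  n7 = mul(-7, -7) = 49
  n8 = lenl([5, 2, 0, -3, 5, 2, 0, -3]) = 8
  n9 = neg(-9) = 9
  n10 = min2(49, 8) = 8
  n12 = min2(9, 8) = 8

After the edit, cleaning proceeds:
  n1: a read changed (x3 2->-1) — executes, giving -9 — identical to its old value.
  n2: a read changed (x3 2->-1) — executes, giving -10.
  n3: a read changed (n2 -7->-10) — executes, giving -9.
  n7: a read changed (n3 -7->-9; n3 -7->-9) — executes, giving 81.
  n9: dirty, but its reads are unchanged (n1 unchanged); cached 9 stands.
  n10: a read changed (n7 49->81) — executes, giving 8 — identical to its old value.
  n12: dirty, but its reads are unchanged (n9 unchanged, n10 unchanged); cached 8 stands.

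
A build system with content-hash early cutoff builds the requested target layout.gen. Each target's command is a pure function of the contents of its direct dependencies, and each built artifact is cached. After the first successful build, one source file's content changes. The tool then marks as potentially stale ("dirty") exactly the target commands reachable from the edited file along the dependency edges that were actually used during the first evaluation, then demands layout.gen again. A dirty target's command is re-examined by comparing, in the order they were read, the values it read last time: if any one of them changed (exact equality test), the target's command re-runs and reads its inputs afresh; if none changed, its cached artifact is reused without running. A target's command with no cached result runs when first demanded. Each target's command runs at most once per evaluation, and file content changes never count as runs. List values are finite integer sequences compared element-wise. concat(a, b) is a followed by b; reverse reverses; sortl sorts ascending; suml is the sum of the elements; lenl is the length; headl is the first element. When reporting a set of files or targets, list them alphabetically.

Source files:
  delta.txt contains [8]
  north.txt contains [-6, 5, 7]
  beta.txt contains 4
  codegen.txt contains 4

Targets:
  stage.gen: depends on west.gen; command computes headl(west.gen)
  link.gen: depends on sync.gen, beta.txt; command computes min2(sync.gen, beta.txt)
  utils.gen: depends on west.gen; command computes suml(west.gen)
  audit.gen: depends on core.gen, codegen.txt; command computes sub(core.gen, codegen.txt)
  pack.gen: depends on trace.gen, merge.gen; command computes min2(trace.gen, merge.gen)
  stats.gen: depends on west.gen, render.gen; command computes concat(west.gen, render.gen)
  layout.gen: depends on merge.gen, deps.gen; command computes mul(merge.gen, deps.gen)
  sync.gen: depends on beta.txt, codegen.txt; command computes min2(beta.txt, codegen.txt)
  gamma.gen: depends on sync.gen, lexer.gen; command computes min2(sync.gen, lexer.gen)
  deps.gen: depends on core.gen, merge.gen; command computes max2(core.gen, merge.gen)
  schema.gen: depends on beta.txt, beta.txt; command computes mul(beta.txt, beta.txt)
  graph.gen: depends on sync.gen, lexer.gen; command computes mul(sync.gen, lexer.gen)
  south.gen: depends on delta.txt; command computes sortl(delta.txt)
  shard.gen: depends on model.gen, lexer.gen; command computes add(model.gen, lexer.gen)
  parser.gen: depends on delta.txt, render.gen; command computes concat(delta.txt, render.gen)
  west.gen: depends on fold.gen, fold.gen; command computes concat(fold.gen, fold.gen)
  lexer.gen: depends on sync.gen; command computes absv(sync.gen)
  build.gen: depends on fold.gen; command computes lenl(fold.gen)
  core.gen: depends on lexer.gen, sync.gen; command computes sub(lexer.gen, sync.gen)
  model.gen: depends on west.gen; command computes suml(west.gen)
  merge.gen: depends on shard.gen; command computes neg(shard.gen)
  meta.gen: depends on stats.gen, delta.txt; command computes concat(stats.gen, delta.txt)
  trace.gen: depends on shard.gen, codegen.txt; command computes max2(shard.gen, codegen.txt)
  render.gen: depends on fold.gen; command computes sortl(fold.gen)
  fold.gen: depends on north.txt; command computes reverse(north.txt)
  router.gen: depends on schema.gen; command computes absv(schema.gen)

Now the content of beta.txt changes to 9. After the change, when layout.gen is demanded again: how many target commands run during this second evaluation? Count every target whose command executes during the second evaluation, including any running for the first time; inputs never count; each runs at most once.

Target commands that run: sync.gen — 1 in total.
Key observation: the change is absorbed at sync.gen — it re-runs but produces the same value, and the output's value is unchanged.

First evaluation (everything demanded from the output):
  fold.gen = reverse([-6, 5, 7]) = [7, 5, -6]
  sync.gen = min2(4, 4) = 4
  lexer.gen = absv(4) = 4
  core.gen = sub(4, 4) = 0
  west.gen = concat([7, 5, -6], [7, 5, -6]) = [7, 5, -6, 7, 5, -6]
  model.gen = suml([7, 5, -6, 7, 5, -6]) = 12
  shard.gen = add(12, 4) = 16
  merge.gen = neg(16) = -16
  deps.gen = max2(0, -16) = 0
  layout.gen = mul(-16, 0) = 0

Propagation after the edit:
  sync.gen: runs — beta.txt 4->9; result 4 (same value as before).
  lexer.gen: checked — values it read are unchanged (sync.gen unchanged); reused cached 4 without running.
  core.gen: checked — values it read are unchanged (lexer.gen unchanged, sync.gen unchanged); reused cached 0 without running.
  shard.gen: checked — values it read are unchanged (model.gen unchanged, lexer.gen unchanged); reused cached 16 without running.
  merge.gen: checked — values it read are unchanged (shard.gen unchanged); reused cached -16 without running.
  deps.gen: checked — values it read are unchanged (core.gen unchanged, merge.gen unchanged); reused cached 0 without running.
  layout.gen: checked — values it read are unchanged (merge.gen unchanged, deps.gen unchanged); reused cached 0 without running.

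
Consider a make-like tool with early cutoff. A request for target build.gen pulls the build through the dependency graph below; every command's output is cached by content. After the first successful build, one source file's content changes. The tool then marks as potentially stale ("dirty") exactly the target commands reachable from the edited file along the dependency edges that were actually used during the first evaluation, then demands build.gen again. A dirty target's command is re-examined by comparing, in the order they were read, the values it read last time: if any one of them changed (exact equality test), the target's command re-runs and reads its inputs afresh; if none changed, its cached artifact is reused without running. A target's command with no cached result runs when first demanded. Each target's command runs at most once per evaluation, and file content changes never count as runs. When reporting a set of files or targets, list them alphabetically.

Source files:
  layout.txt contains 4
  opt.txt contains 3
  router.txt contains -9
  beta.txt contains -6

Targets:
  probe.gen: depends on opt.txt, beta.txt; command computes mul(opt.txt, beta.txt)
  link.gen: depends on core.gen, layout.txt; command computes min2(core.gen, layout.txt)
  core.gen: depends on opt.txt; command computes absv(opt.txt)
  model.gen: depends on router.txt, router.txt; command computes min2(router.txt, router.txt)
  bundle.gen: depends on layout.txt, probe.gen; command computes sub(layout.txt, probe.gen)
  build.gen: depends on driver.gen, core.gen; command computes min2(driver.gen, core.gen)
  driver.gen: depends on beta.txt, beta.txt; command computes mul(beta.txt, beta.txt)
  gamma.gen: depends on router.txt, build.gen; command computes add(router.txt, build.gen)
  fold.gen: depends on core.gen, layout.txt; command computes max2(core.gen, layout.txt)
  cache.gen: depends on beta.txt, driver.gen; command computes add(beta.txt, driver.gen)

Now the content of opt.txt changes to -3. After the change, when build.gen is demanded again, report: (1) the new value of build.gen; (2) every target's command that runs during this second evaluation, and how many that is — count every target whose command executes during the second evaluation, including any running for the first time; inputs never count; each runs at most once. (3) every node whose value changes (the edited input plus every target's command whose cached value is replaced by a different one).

Demanding build.gen again yields 3.
1 target commands run: core.gen.
The nodes whose values change: opt.txt.
Note the absorption at core.gen: it re-runs yet its value is the same, leaving the output's value untouched.

First demand of the output computes:
  core.gen = absv(3) = 3
  driver.gen = mul(-6, -6) = 36
  build.gen = min2(36, 3) = 3

After the edit, cleaning proceeds:
  core.gen: a read changed (opt.txt 3->-3) — executes, giving 3 — identical to its old value.
  build.gen: dirty, but its reads are unchanged (driver.gen unchanged, core.gen unchanged); cached 3 stands.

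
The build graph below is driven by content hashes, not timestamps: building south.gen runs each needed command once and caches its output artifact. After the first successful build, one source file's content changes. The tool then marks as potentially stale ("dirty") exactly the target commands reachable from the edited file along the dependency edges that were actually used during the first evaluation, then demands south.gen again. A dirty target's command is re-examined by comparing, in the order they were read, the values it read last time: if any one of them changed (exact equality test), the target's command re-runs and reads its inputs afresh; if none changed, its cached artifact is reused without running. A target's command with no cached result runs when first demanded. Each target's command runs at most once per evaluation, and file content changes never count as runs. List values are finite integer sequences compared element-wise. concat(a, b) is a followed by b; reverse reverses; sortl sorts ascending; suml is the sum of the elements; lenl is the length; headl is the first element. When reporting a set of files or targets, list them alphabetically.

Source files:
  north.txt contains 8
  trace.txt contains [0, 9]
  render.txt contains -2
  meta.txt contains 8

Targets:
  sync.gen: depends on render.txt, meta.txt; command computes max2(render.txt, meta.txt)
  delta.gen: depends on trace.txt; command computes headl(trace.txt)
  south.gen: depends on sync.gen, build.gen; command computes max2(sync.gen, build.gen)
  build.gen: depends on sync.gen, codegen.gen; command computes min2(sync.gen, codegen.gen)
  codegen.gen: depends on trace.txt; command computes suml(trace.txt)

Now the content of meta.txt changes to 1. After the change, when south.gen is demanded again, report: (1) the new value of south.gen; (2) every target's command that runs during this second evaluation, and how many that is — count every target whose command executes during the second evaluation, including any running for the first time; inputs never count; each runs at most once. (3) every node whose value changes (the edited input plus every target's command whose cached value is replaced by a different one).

Initial pass — values computed on the first demand:
  codegen.gen = suml([0, 9]) = 9
  sync.gen = max2(-2, 8) = 8
  build.gen = min2(8, 9) = 8
  south.gen = max2(8, 8) = 8

Second demand — change propagation:
  sync.gen: re-runs because meta.txt 8->1; new result 1.
  build.gen: re-runs because sync.gen 8->1; new result 1.
  south.gen: re-runs because sync.gen 8->1; build.gen 8->1; new result 1.

south.gen now evaluates to 1.
Run set: build.gen, south.gen, sync.gen (3 run).
Changed values: build.gen, meta.txt, south.gen, sync.gen.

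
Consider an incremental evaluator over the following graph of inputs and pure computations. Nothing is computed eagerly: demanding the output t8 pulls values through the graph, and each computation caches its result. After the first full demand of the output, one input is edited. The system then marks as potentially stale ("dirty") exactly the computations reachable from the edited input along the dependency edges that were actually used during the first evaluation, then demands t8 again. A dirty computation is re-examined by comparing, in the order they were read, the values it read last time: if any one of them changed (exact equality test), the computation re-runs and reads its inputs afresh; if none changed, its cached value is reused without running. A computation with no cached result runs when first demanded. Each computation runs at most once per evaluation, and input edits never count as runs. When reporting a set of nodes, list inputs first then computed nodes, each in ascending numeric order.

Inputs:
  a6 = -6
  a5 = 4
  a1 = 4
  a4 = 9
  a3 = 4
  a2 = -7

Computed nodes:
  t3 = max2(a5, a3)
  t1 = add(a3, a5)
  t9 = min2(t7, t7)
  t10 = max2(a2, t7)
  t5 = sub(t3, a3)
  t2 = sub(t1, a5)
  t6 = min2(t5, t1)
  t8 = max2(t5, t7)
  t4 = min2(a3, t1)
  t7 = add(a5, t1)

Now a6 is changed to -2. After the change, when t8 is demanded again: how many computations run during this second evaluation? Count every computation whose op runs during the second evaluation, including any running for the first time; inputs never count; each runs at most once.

Run set: none (0 run).
The important point: nothing the output needs ever reads a6, so the edit is invisible to it.

Initial pass — values computed on the first demand:
  t1 = add(4, 4) = 8
  t3 = max2(4, 4) = 4
  t5 = sub(4, 4) = 0
  t7 = add(4, 8) = 12
  t8 = max2(0, 12) = 12

Second demand — change propagation:
  no demanded computation ever read a6, so the edit dirties nothing and nothing runs.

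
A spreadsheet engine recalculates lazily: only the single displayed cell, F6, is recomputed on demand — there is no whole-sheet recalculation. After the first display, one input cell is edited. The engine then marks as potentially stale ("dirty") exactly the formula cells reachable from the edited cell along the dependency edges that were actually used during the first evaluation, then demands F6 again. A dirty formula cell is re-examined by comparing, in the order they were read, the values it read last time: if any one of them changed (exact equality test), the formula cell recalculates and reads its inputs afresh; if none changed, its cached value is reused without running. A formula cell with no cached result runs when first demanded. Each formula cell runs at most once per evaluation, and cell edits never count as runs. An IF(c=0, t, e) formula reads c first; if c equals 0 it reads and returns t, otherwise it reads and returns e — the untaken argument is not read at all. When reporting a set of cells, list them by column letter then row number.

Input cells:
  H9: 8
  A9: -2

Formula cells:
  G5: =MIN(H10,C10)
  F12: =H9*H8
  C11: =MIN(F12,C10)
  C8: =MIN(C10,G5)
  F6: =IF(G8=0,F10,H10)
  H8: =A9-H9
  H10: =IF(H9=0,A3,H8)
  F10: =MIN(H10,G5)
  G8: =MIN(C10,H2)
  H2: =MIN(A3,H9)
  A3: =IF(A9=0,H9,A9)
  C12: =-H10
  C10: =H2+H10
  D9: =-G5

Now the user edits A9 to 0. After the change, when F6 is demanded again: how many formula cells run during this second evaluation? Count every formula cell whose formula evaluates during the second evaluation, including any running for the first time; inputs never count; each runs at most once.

Formula cells that run: A3, C10, F6, F10, G5, G8, H2, H8, H10 — 9 in total.
Key observation: a condition flipped, so demand reaches new nodes — F10, G5 run for the first time.

First evaluation (everything demanded from the output):
  A3 = IF(A9=0: A9=-2 -> else branch A9) = -2
  H2 = MIN(-2, 8) = -2
  H8 = -2 - 8 = -10
  H10 = IF(H9=0: H9=8 -> else branch H8) = -10
  C10 = -2 + -10 = -12
  G8 = MIN(-12, -2) = -12
  F6 = IF(G8=0: G8=-12 -> else branch H10) = -10

Propagation after the edit:
  A3: runs — A9 -2->0; A9 -2->0; result 8.
  H2: runs — A3 -2->8; result 8.
  H8: runs — A9 -2->0; result -8.
  H10: runs — H8 -10->-8; result -8.
  C10: runs — H2 -2->8; H10 -10->-8; result 0.
  G5: demanded for the first time — runs, produces -8.
  F10: demanded for the first time — runs, produces -8.
  G8: runs — C10 -12->0; H2 -2->8; result 0.
  F6: runs — G8 -12->0; H10 -10->-8; result -8.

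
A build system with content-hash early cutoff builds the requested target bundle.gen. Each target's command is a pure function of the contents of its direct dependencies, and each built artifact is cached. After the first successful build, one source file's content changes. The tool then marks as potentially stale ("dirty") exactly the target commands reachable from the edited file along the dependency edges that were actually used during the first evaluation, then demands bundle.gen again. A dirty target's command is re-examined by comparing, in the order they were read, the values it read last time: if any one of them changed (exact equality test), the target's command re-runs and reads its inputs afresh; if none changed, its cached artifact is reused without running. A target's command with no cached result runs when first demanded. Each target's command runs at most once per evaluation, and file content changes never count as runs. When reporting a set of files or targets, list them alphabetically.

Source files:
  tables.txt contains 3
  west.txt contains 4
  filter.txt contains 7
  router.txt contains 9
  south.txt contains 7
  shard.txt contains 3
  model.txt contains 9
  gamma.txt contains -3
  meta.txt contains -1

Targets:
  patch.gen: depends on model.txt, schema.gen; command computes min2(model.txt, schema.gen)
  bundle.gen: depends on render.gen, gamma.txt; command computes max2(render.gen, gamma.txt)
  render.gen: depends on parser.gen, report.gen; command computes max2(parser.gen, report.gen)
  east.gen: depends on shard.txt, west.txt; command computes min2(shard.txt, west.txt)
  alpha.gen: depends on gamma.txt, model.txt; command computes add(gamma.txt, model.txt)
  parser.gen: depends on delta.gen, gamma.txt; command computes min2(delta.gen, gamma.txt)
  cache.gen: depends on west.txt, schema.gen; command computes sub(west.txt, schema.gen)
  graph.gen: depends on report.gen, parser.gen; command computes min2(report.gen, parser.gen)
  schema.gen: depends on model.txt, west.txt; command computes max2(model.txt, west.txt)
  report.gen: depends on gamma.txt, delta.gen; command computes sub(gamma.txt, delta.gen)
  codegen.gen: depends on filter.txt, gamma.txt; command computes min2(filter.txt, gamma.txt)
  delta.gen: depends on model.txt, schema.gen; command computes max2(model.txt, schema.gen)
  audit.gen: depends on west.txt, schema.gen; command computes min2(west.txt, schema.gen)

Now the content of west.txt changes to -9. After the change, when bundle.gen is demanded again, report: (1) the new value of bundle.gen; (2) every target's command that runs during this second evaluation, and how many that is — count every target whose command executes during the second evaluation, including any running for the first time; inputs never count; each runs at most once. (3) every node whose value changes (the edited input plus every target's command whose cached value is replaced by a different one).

First evaluation (everything demanded from the output):
  schema.gen = max2(9, 4) = 9
  delta.gen = max2(9, 9) = 9
  parser.gen = min2(9, -3) = -3
  report.gen = sub(-3, 9) = -12
  render.gen = max2(-3, -12) = -3
  bundle.gen = max2(-3, -3) = -3

Propagation after the edit:
  schema.gen: runs — west.txt 4->-9; result 9 (same value as before).
  delta.gen: checked — values it read are unchanged (model.txt unchanged, schema.gen unchanged); reused cached 9 without running.
  parser.gen: checked — values it read are unchanged (delta.gen unchanged, gamma.txt unchanged); reused cached -3 without running.
  report.gen: checked — values it read are unchanged (gamma.txt unchanged, delta.gen unchanged); reused cached -12 without running.
  render.gen: checked — values it read are unchanged (parser.gen unchanged, report.gen unchanged); reused cached -3 without running.
  bundle.gen: checked — values it read are unchanged (render.gen unchanged, gamma.txt unchanged); reused cached -3 without running.

Key observation: the change is absorbed at schema.gen — it re-runs but produces the same value, and the output's value is unchanged.

New value of bundle.gen: -3.
Target commands that run: schema.gen — 1 in total.
Values that change: west.txt.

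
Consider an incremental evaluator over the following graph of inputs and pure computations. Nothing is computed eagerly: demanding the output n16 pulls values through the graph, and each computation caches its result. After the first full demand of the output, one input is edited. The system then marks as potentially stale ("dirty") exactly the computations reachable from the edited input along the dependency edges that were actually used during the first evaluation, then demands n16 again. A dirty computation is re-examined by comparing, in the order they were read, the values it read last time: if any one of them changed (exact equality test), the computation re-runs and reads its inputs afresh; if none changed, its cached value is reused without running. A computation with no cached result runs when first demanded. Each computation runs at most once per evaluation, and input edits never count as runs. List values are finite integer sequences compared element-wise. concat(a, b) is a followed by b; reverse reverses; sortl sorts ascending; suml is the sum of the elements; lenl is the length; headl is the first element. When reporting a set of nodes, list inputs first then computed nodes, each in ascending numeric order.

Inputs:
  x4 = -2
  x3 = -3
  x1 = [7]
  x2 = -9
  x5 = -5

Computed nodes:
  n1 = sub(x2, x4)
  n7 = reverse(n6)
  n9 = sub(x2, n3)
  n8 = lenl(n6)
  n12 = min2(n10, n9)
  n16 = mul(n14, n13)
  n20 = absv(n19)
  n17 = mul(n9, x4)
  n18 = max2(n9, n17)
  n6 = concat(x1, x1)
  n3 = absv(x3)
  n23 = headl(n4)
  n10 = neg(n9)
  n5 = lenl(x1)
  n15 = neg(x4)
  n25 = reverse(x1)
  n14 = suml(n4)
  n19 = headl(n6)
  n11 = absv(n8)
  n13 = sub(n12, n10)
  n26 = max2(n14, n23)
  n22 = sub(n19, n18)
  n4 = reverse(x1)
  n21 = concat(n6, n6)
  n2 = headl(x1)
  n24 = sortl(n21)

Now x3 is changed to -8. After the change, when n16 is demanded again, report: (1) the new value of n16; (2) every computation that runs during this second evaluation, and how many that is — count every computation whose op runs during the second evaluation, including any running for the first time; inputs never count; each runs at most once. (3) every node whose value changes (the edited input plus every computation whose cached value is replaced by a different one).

n16 now evaluates to -238.
Run set: n3, n9, n10, n12, n13, n16 (6 run).
Changed values: x3, n3, n9, n10, n12, n13, n16.

Initial pass — values computed on the first demand:
  n3 = absv(-3) = 3
  n4 = reverse([7]) = [7]
  n9 = sub(-9, 3) = -12
  n10 = neg(-12) = 12
  n12 = min2(12, -12) = -12
  n13 = sub(-12, 12) = -24
  n14 = suml([7]) = 7
  n16 = mul(7, -24) = -168

Second demand — change propagation:
  n3: re-runs because x3 -3->-8; new result 8.
  n9: re-runs because n3 3->8; new result -17.
  n10: re-runs because n9 -12->-17; new result 17.
  n12: re-runs because n10 12->17; n9 -12->-17; new result -17.
  n13: re-runs because n12 -12->-17; n10 12->17; new result -34.
  n16: re-runs because n13 -24->-34; new result -238.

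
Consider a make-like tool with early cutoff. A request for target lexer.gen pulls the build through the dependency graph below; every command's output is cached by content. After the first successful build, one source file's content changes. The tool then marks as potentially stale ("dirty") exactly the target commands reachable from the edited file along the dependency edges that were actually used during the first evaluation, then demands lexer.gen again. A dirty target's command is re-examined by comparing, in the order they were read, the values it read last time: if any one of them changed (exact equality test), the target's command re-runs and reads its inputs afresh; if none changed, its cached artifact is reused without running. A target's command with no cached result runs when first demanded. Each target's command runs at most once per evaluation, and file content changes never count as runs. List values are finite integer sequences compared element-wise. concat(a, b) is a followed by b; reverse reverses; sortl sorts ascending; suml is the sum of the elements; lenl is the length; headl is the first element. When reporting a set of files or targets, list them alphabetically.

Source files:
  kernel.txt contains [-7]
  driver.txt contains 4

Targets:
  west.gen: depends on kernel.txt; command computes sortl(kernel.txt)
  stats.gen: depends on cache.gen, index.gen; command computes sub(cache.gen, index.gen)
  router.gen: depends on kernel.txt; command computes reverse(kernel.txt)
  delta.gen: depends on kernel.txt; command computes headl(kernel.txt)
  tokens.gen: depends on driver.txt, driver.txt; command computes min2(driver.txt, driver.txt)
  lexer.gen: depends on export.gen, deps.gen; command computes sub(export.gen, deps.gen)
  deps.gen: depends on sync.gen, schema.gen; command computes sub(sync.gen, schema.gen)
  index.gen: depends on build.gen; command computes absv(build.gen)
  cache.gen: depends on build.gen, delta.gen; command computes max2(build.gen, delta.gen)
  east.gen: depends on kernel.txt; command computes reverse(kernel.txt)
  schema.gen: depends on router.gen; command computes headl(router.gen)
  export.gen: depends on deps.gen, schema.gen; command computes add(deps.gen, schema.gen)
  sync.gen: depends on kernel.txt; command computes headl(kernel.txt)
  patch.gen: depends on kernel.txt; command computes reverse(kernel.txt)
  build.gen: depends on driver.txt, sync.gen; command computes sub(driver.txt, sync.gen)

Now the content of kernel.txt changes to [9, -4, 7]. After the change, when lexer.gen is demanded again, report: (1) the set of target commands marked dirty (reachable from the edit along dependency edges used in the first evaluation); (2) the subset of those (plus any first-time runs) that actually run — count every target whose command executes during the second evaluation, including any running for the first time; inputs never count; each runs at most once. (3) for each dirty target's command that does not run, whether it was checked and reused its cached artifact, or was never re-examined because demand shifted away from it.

The edit dirties: deps.gen, export.gen, lexer.gen, router.gen, schema.gen, sync.gen.
6 target commands run: deps.gen, export.gen, lexer.gen, router.gen, schema.gen, sync.gen.
No dirty target's command escaped a run.

First demand of the output computes:
  router.gen = reverse([-7]) = [-7]
  schema.gen = headl([-7]) = -7
  sync.gen = headl([-7]) = -7
  deps.gen = sub(-7, -7) = 0
  export.gen = add(0, -7) = -7
  lexer.gen = sub(-7, 0) = -7

After the edit, cleaning proceeds:
  router.gen: a read changed (kernel.txt [-7]->[9, -4, 7]) — executes, giving [7, -4, 9].
  schema.gen: a read changed (router.gen [-7]->[7, -4, 9]) — executes, giving 7.
  sync.gen: a read changed (kernel.txt [-7]->[9, -4, 7]) — executes, giving 9.
  deps.gen: a read changed (sync.gen -7->9; schema.gen -7->7) — executes, giving 2.
  export.gen: a read changed (deps.gen 0->2; schema.gen -7->7) — executes, giving 9.
  lexer.gen: a read changed (export.gen -7->9; deps.gen 0->2) — executes, giving 7.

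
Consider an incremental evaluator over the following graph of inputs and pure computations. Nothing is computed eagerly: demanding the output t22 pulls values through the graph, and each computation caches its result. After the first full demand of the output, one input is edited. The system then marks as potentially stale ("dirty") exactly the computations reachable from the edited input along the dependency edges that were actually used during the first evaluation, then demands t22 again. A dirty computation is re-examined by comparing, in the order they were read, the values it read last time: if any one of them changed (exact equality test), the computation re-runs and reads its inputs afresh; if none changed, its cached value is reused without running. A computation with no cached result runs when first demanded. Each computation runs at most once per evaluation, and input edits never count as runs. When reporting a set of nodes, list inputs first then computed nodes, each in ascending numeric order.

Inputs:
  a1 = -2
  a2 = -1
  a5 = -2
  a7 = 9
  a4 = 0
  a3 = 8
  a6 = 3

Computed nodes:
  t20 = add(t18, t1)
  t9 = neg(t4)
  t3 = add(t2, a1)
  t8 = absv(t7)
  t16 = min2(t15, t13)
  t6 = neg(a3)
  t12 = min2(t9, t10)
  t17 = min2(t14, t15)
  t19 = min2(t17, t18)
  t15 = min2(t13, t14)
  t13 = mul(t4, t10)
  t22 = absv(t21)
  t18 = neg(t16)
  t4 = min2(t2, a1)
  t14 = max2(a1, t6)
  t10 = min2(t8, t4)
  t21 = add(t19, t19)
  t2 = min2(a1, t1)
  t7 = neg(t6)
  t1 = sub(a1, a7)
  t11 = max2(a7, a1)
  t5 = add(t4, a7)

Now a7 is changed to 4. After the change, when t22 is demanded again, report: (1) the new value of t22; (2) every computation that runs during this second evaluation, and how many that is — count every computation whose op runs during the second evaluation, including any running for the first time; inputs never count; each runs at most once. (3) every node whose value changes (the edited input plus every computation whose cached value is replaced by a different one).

t22 now evaluates to 4.
Run set: t1, t2, t4, t10, t13, t15, t16 (7 run).
Changed values: a7, t1, t2, t4, t10, t13.
The important point: at t17 every value read last time is unchanged, so the dirty flag clears without a run.

Initial pass — values computed on the first demand:
  t1 = sub(-2, 9) = -11
  t2 = min2(-2, -11) = -11
  t4 = min2(-11, -2) = -11
  t6 = neg(8) = -8
  t7 = neg(-8) = 8
  t8 = absv(8) = 8
  t10 = min2(8, -11) = -11
  t13 = mul(-11, -11) = 121
  t14 = max2(-2, -8) = -2
  t15 = min2(121, -2) = -2
  t16 = min2(-2, 121) = -2
  t17 = min2(-2, -2) = -2
  t18 = neg(-2) = 2
  t19 = min2(-2, 2) = -2
  t21 = add(-2, -2) = -4
  t22 = absv(-4) = 4

Second demand — change propagation:
  t1: re-runs because a7 9->4; new result -6.
  t2: re-runs because t1 -11->-6; new result -6.
  t4: re-runs because t2 -11->-6; new result -6.
  t10: re-runs because t4 -11->-6; new result -6.
  t13: re-runs because t4 -11->-6; t10 -11->-6; new result 36.
  t15: re-runs because t13 121->36; new result -2 (unchanged).
  t16: re-runs because t13 121->36; new result -2 (unchanged).
  t17: re-examined; everything it read last time is the same (t14 unchanged, t15 unchanged) — cache -2 kept, no run.
  t18: re-examined; everything it read last time is the same (t16 unchanged) — cache 2 kept, no run.
  t19: re-examined; everything it read last time is the same (t17 unchanged, t18 unchanged) — cache -2 kept, no run.
  t21: re-examined; everything it read last time is the same (t19 unchanged, t19 unchanged) — cache -4 kept, no run.
  t22: re-examined; everything it read last time is the same (t21 unchanged) — cache 4 kept, no run.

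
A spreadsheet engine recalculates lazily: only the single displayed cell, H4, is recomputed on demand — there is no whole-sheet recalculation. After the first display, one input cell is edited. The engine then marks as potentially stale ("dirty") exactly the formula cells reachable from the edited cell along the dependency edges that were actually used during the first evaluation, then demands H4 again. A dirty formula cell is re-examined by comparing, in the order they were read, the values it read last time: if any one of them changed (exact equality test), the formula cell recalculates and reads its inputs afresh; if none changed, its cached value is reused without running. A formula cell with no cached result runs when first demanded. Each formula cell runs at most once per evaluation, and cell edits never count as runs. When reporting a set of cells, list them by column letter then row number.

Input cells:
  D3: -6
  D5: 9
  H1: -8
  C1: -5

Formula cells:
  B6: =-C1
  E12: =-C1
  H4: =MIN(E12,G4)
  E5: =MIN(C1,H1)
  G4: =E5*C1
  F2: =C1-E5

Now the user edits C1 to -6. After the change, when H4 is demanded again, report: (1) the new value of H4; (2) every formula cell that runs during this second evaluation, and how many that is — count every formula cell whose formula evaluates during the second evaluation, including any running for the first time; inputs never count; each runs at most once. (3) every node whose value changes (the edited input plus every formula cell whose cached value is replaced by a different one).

New value of H4: 6.
Formula cells that run: E5, E12, G4, H4 — 4 in total.
Values that change: C1, E12, G4, H4.

First evaluation (everything demanded from the output):
  E5 = MIN(-5, -8) = -8
  E12 = -(-5) = 5
  G4 = -8 * -5 = 40
  H4 = MIN(5, 40) = 5

Propagation after the edit:
  E5: runs — C1 -5->-6; result -8 (same value as before).
  E12: runs — C1 -5->-6; result 6.
  G4: runs — C1 -5->-6; result 48.
  H4: runs — E12 5->6; G4 40->48; result 6.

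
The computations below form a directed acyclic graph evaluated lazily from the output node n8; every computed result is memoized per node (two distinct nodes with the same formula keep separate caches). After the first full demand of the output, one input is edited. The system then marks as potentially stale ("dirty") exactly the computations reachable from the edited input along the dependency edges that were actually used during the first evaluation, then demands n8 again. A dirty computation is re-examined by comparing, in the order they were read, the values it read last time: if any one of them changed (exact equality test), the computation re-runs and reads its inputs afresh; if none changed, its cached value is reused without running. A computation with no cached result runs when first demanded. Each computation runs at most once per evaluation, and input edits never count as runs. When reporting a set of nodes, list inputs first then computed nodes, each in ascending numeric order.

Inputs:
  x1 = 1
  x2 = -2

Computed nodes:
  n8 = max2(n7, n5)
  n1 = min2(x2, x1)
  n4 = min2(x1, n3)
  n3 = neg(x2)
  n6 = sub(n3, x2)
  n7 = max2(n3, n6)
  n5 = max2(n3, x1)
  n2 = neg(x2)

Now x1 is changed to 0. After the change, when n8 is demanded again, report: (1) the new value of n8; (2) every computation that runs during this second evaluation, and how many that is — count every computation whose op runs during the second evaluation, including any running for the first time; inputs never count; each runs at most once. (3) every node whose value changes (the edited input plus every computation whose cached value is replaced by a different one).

First demand of the output computes:
  n3 = neg(-2) = 2
  n5 = max2(2, 1) = 2
  n6 = sub(2, -2) = 4
  n7 = max2(2, 4) = 4
  n8 = max2(4, 2) = 4

After the edit, cleaning proceeds:
  n5: a read changed (x1 1->0) — executes, giving 2 — identical to its old value.
  n8: dirty, but its reads are unchanged (n7 unchanged, n5 unchanged); cached 4 stands.

Note the absorption at n5: it re-runs yet its value is the same, leaving the output's value untouched.

Demanding n8 again yields 4.
1 computations run: n5.
The nodes whose values change: x1.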